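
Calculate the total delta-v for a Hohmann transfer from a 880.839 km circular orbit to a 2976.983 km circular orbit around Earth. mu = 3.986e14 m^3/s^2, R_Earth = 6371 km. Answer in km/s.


r1 = 7251.8390 km = 7.251839e+06 m
r2 = 9347.9830 km = 9.347983e+06 m
dv1 = sqrt(mu/r1)*(sqrt(2*r2/(r1+r2)) - 1) = 454.1813 m/s
dv2 = sqrt(mu/r2)*(1 - sqrt(2*r1/(r1+r2))) = 426.1931 m/s
total dv = |dv1| + |dv2| = 454.1813 + 426.1931 = 880.3744 m/s = 0.8803744 km/s

0.8804 km/s


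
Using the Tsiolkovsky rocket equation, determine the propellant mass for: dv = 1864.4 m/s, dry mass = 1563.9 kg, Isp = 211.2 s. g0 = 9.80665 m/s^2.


ve = Isp * g0 = 211.2 * 9.80665 = 2071.164480 m/s
mass ratio = exp(dv/ve) = exp(1864.4/2071.164480) = 2.46002112
m_prop = m_dry * (mr - 1) = 1563.9 * (2.46002112 - 1)
m_prop = 2283.3270 kg

2283.3270 kg


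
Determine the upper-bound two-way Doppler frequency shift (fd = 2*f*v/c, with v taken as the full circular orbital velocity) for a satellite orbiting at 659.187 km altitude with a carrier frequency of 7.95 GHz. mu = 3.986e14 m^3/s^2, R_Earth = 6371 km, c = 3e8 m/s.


r = 7.030187e+06 m
v = sqrt(mu/r) = 7529.8306 m/s (worst-case radial velocity)
f = 7.95 GHz = 7.95e+09 Hz
fd = 2*f*v/c = 2*7.95e+09*7529.8306/3.0e+08
fd = 399081.0242 Hz

399081.0242 Hz


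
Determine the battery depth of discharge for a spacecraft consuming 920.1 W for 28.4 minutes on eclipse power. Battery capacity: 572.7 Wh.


E_used = P * t / 60 = 920.1 * 28.4 / 60 = 435.5140 Wh
DOD = E_used / E_total * 100 = 435.5140 / 572.7 * 100
DOD = 76.0457 %

76.0457 %


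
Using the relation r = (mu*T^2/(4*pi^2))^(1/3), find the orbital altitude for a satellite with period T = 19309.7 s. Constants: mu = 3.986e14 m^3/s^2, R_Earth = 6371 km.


T = 19309.7 s
r = (mu*T^2/(4*pi^2))^(1/3) = (3.986e14 * 19309.7^2 / (4*pi^2))^(1/3)
r = 1.5556416e+07 m = 15556.4156 km
alt = r - R_E = 15556.4156 - 6371 = 9185.4156 km

9185.4156 km


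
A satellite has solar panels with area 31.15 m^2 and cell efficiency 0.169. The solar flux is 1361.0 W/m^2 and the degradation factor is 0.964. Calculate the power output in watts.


P = area * eta * S * degradation
P = 31.15 * 0.169 * 1361.0 * 0.964
P = 6906.8483 W

6906.8483 W


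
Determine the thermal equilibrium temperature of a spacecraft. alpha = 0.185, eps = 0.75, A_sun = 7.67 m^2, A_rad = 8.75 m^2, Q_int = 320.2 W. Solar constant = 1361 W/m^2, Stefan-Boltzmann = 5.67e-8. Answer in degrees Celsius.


Numerator = alpha*S*A_sun + Q_int = 0.185*1361*7.67 + 320.2 = 2251.3909 W
Denominator = eps*sigma*A_rad = 0.75*5.67e-8*8.75 = 3.7209375e-07 W/K^4
T^4 = 6.0506014e+09 K^4
T = 278.9007 K = 5.7507 C

5.7507 degrees Celsius


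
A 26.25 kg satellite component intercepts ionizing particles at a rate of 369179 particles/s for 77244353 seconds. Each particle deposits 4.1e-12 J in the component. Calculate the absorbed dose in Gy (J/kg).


Total energy deposited = rate * time * E_per
  = 369179 * 77244353 * 4.1e-12 = 116.9197 J
Dose = E_total / mass = 116.9197 / 26.25
Dose = 4.4541 Gy

4.4541 Gy


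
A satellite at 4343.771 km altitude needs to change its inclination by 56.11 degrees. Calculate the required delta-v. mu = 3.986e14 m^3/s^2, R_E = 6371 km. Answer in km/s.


r = 10714.7710 km = 1.0714771e+07 m
V = sqrt(mu/r) = 6099.2608 m/s
di = 56.11 deg = 0.9793042 rad
dV = 2*V*sin(di/2) = 2*6099.2608*sin(0.4896521)
dV = 5737.1954 m/s = 5.7372 km/s

5.7372 km/s


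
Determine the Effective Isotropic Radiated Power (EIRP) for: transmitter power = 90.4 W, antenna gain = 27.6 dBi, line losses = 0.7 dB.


Pt = 90.4 W = 19.5617 dBW
EIRP = Pt_dBW + Gt - losses = 19.5617 + 27.6 - 0.7 = 46.4617 dBW

46.4617 dBW


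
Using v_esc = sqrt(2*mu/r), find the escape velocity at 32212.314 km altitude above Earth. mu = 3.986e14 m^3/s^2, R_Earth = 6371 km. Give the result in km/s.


r = 6371.0 + 32212.314 = 38583.3140 km = 3.8583314e+07 m
v_esc = sqrt(2*mu/r) = sqrt(2*3.986e14 / 3.8583314e+07)
v_esc = 4545.5232 m/s = 4.5455 km/s

4.5455 km/s


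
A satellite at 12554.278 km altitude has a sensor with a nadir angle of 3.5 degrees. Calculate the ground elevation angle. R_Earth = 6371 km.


r = R_E + alt = 18925.2780 km
Law of sines in the satellite / Earth-center / ground-point triangle:
  sin(nadir)/R_E = sin(90 + el)/r  =>  cos(el) = (r/R_E)*sin(nadir)
cos(el) = (18925.2780 / 6371.0000) * sin(3.5 deg) = 0.1813468
el = arccos(0.1813468) = 79.5518 deg
(Earth-central angle = 90 - nadir - el = 6.9482 deg)

79.5518 degrees


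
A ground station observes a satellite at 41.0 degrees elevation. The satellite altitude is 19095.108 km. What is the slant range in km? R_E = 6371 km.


h = 19095.108 km, el = 41.0 deg
d = -R_E*sin(el) + sqrt((R_E*sin(el))^2 + 2*R_E*h + h^2)
d = -6371.0000*sin(0.715585) + sqrt((6371.0000*0.656059)^2 + 2*6371.0000*19095.108 + 19095.108^2)
d = 20828.3135 km

20828.3135 km


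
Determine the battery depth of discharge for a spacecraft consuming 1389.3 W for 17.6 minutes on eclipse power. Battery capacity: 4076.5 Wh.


E_used = P * t / 60 = 1389.3 * 17.6 / 60 = 407.5280 Wh
DOD = E_used / E_total * 100 = 407.5280 / 4076.5 * 100
DOD = 9.9970 %

9.9970 %


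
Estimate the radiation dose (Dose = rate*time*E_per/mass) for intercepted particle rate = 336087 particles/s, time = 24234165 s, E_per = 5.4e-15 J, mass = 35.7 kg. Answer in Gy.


Total energy deposited = rate * time * E_per
  = 336087 * 24234165 * 5.4e-15 = 0.04398185 J
Dose = E_total / mass = 0.04398185 / 35.7
Dose = 0.001231985 Gy

0.0012 Gy


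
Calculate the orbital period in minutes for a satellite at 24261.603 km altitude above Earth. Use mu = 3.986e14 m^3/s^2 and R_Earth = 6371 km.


r = 30632.6030 km = 3.0632603e+07 m
T = 2*pi*sqrt(r^3/mu) = 2*pi*sqrt(2.8744298e+22 / 3.986e14)
T = 53356.4682 s = 889.2745 min

889.2745 minutes


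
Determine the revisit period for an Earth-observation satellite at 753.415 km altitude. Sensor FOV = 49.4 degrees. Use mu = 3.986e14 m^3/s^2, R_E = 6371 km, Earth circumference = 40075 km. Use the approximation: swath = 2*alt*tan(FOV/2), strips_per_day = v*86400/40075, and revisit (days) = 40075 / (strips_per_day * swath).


swath = 2*753.415*tan(0.4310963) = 693.0644 km
v = sqrt(mu/r) = 7479.8699 m/s = 7.4799 km/s
strips/day = v*86400/40075 = 7.4799*86400/40075 = 16.1263
coverage/day = strips * swath = 16.1263 * 693.0644 = 11176.5515 km
revisit = 40075 / 11176.5515 = 3.5856 days

3.5856 days


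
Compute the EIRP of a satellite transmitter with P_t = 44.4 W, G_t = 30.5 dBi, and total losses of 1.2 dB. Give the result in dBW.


Pt = 44.4 W = 16.4738 dBW
EIRP = Pt_dBW + Gt - losses = 16.4738 + 30.5 - 1.2 = 45.7738 dBW

45.7738 dBW


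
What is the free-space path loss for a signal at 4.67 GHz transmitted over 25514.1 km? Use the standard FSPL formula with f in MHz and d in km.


f = 4.67 GHz = 4670.0000 MHz
d = 25514.1 km
FSPL = 32.44 + 20*log10(4670.0000) + 20*log10(25514.1)
FSPL = 32.44 + 73.3863 + 88.1356
FSPL = 193.9619 dB

193.9619 dB


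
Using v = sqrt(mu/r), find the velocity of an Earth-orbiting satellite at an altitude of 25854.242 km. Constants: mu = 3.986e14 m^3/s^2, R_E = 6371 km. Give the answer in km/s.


r = R_E + alt = 6371.0 + 25854.242 = 32225.2420 km = 3.2225242e+07 m
v = sqrt(mu/r) = sqrt(3.986e14 / 3.2225242e+07) = 3516.9853 m/s = 3.5170 km/s

3.5170 km/s


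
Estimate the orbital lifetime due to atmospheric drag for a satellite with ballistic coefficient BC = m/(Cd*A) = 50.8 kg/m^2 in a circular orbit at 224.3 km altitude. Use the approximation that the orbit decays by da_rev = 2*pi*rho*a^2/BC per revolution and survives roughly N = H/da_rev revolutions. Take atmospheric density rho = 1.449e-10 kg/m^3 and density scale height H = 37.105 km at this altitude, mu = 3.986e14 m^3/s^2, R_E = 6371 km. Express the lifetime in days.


a = R_E + alt = 6595.3000 km = 6.5953e+06 m
da_rev = 2*pi*rho*a^2/BC = 2*pi*1.449e-10*(6.5953e+06)^2/50.8 = 779.567368 m per revolution
N = H/da_rev = 37105.0000 m / 779.567368 m = 47.5969 revolutions
P = 2*pi*sqrt(a^3/mu) = 5330.4399 s
lifetime = N*P = 47.5969 * 5330.4399 = 253712.4844 s = 2.9365 days

2.9365 days


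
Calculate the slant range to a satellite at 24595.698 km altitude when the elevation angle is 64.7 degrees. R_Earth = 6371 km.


h = 24595.698 km, el = 64.7 deg
d = -R_E*sin(el) + sqrt((R_E*sin(el))^2 + 2*R_E*h + h^2)
d = -6371.0000*sin(1.1292) + sqrt((6371.0000*0.9040825)^2 + 2*6371.0000*24595.698 + 24595.698^2)
d = 25086.8615 km

25086.8615 km


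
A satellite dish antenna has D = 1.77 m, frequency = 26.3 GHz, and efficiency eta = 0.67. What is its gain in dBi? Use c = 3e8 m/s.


lambda = c/f = 3e8 / 2.63e+10 = 0.01140684 m
G = eta*(pi*D/lambda)^2 = 0.67*(pi*1.77/0.01140684)^2
G = 159217.2316 (linear)
G = 10*log10(159217.2316) = 52.0199 dBi

52.0199 dBi


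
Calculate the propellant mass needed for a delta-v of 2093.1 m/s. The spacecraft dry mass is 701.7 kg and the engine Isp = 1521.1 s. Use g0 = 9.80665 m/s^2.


ve = Isp * g0 = 1521.1 * 9.80665 = 14916.895315 m/s
mass ratio = exp(dv/ve) = exp(2093.1/14916.895315) = 1.15063896
m_prop = m_dry * (mr - 1) = 701.7 * (1.15063896 - 1)
m_prop = 105.7034 kg

105.7034 kg


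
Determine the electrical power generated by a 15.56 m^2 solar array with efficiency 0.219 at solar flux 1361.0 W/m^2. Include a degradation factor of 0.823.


P = area * eta * S * degradation
P = 15.56 * 0.219 * 1361.0 * 0.823
P = 3816.9078 W

3816.9078 W


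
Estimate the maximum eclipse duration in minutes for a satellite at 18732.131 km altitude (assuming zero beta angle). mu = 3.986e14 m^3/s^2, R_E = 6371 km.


r = 25103.1310 km
T = 659.7081 min
Eclipse fraction = arcsin(R_E/r)/pi = arcsin(6371.0000/25103.1310)/pi
= arcsin(0.253793)/pi = 0.08167822
Eclipse duration = 0.08167822 * 659.7081 = 53.8838 min

53.8838 minutes


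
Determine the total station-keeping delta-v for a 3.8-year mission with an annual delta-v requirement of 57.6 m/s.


dV = rate * years = 57.6 * 3.8
dV = 218.8800 m/s

218.8800 m/s


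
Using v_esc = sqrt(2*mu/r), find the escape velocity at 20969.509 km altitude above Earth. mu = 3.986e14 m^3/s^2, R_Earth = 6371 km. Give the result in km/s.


r = 6371.0 + 20969.509 = 27340.5090 km = 2.7340509e+07 m
v_esc = sqrt(2*mu/r) = sqrt(2*3.986e14 / 2.7340509e+07)
v_esc = 5399.8332 m/s = 5.3998 km/s

5.3998 km/s


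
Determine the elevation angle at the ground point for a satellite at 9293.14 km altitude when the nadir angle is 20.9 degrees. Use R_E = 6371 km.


r = R_E + alt = 15664.1400 km
Law of sines in the satellite / Earth-center / ground-point triangle:
  sin(nadir)/R_E = sin(90 + el)/r  =>  cos(el) = (r/R_E)*sin(nadir)
cos(el) = (15664.1400 / 6371.0000) * sin(20.9 deg) = 0.8770984
el = arccos(0.8770984) = 28.7057 deg
(Earth-central angle = 90 - nadir - el = 40.3943 deg)

28.7057 degrees


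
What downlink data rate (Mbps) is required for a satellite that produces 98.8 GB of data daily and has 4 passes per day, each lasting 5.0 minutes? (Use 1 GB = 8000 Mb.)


total contact time = 4 * 5.0 * 60 = 1200.0000 s
data = 98.8 GB = 790400.0000 Mb
rate = 790400.0000 / 1200.0000 = 658.6667 Mbps

658.6667 Mbps


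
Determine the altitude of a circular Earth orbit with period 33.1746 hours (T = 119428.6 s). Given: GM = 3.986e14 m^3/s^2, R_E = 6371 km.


T = 119428.6 s
r = (mu*T^2/(4*pi^2))^(1/3) = (3.986e14 * 119428.6^2 / (4*pi^2))^(1/3)
r = 5.2416105e+07 m = 52416.1051 km
alt = r - R_E = 52416.1051 - 6371 = 46045.1051 km

46045.1051 km


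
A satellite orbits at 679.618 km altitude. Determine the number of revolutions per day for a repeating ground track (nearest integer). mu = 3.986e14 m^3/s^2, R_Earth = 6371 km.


r = 7.050618e+06 m
T = 2*pi*sqrt(r^3/mu) = 5891.8543 s = 98.1976 min
revs/day = 1440 / 98.1976 = 14.6643
Rounded: 15 revolutions per day

15 revolutions per day


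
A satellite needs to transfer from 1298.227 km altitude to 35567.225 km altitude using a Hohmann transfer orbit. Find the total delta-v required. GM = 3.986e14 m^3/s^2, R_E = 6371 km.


r1 = 7669.2270 km = 7.669227e+06 m
r2 = 41938.2250 km = 4.1938225e+07 m
dv1 = sqrt(mu/r1)*(sqrt(2*r2/(r1+r2)) - 1) = 2165.0163 m/s
dv2 = sqrt(mu/r2)*(1 - sqrt(2*r1/(r1+r2))) = 1368.6529 m/s
total dv = |dv1| + |dv2| = 2165.0163 + 1368.6529 = 3533.6691 m/s = 3.5337 km/s

3.5337 km/s


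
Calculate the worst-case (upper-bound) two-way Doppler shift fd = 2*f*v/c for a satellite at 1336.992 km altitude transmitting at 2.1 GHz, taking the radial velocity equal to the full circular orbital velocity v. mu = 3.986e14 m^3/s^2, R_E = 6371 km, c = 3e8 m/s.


r = 7.707992e+06 m
v = sqrt(mu/r) = 7191.1446 m/s (worst-case radial velocity)
f = 2.1 GHz = 2.1e+09 Hz
fd = 2*f*v/c = 2*2.1e+09*7191.1446/3.0e+08
fd = 100676.0239 Hz

100676.0239 Hz


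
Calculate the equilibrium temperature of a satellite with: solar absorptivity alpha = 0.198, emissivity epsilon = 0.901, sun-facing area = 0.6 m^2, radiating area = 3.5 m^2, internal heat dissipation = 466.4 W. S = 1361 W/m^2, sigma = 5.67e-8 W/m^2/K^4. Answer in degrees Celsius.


Numerator = alpha*S*A_sun + Q_int = 0.198*1361*0.6 + 466.4 = 628.0868 W
Denominator = eps*sigma*A_rad = 0.901*5.67e-8*3.5 = 1.7880345e-07 W/K^4
T^4 = 3.5127219e+09 K^4
T = 243.4507 K = -29.6993 C

-29.6993 degrees Celsius


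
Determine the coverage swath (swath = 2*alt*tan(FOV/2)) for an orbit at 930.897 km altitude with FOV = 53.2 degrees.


FOV = 53.2 deg = 0.9285152 rad
swath = 2 * alt * tan(FOV/2) = 2 * 930.897 * tan(0.4642576)
swath = 2 * 930.897 * 0.5007627
swath = 932.3170 km

932.3170 km


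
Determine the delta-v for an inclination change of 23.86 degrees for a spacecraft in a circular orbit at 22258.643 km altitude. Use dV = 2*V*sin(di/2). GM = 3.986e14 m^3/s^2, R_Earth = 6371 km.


r = 28629.6430 km = 2.8629643e+07 m
V = sqrt(mu/r) = 3731.3044 m/s
di = 23.86 deg = 0.4164356 rad
dV = 2*V*sin(di/2) = 2*3731.3044*sin(0.2082178)
dV = 1542.6444 m/s = 1.5426 km/s

1.5426 km/s


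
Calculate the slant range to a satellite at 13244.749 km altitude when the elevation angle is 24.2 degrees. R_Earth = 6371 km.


h = 13244.749 km, el = 24.2 deg
d = -R_E*sin(el) + sqrt((R_E*sin(el))^2 + 2*R_E*h + h^2)
d = -6371.0000*sin(0.4223697) + sqrt((6371.0000*0.409923)^2 + 2*6371.0000*13244.749 + 13244.749^2)
d = 16123.6019 km

16123.6019 km


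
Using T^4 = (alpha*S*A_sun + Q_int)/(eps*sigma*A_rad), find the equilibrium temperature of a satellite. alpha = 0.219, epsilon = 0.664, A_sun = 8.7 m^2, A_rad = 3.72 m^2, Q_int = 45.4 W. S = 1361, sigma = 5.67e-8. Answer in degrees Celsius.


Numerator = alpha*S*A_sun + Q_int = 0.219*1361*8.7 + 45.4 = 2638.5133 W
Denominator = eps*sigma*A_rad = 0.664*5.67e-8*3.72 = 1.4005354e-07 W/K^4
T^4 = 1.8839319e+10 K^4
T = 370.4813 K = 97.3313 C

97.3313 degrees Celsius


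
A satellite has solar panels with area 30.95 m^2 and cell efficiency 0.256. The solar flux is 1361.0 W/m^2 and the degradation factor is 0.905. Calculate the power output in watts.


P = area * eta * S * degradation
P = 30.95 * 0.256 * 1361.0 * 0.905
P = 9759.0451 W

9759.0451 W


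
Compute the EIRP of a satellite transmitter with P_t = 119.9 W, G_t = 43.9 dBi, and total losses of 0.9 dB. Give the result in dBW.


Pt = 119.9 W = 20.7882 dBW
EIRP = Pt_dBW + Gt - losses = 20.7882 + 43.9 - 0.9 = 63.7882 dBW

63.7882 dBW


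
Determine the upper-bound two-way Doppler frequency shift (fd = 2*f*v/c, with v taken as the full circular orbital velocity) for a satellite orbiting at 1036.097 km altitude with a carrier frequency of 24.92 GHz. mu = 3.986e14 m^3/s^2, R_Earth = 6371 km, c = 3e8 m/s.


r = 7.407097e+06 m
v = sqrt(mu/r) = 7335.7518 m/s (worst-case radial velocity)
f = 24.92 GHz = 2.492e+10 Hz
fd = 2*f*v/c = 2*2.492e+10*7335.7518/3.0e+08
fd = 1.2187129e+06 Hz

1.2187e+06 Hz


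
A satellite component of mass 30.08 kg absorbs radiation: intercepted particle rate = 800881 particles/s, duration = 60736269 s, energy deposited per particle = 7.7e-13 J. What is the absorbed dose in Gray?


Total energy deposited = rate * time * E_per
  = 800881 * 60736269 * 7.7e-13 = 37.4547 J
Dose = E_total / mass = 37.4547 / 30.08
Dose = 1.2452 Gy

1.2452 Gy


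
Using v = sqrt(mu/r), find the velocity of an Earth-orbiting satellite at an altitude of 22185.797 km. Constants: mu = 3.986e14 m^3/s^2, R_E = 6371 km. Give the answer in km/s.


r = R_E + alt = 6371.0 + 22185.797 = 28556.7970 km = 2.8556797e+07 m
v = sqrt(mu/r) = sqrt(3.986e14 / 2.8556797e+07) = 3736.0605 m/s = 3.7361 km/s

3.7361 km/s


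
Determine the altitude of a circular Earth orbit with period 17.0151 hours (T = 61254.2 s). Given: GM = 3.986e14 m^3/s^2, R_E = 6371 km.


T = 61254.2 s
r = (mu*T^2/(4*pi^2))^(1/3) = (3.986e14 * 61254.2^2 / (4*pi^2))^(1/3)
r = 3.3585341e+07 m = 33585.3414 km
alt = r - R_E = 33585.3414 - 6371 = 27214.3414 km

27214.3414 km


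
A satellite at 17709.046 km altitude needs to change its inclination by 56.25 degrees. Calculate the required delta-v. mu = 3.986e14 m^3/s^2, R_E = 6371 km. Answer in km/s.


r = 24080.0460 km = 2.4080046e+07 m
V = sqrt(mu/r) = 4068.5531 m/s
di = 56.25 deg = 0.9817477 rad
dV = 2*V*sin(di/2) = 2*4068.5531*sin(0.4908739)
dV = 3835.8053 m/s = 3.8358 km/s

3.8358 km/s


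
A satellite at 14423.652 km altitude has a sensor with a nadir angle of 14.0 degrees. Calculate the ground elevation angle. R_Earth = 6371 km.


r = R_E + alt = 20794.6520 km
Law of sines in the satellite / Earth-center / ground-point triangle:
  sin(nadir)/R_E = sin(90 + el)/r  =>  cos(el) = (r/R_E)*sin(nadir)
cos(el) = (20794.6520 / 6371.0000) * sin(14.0 deg) = 0.789622
el = arccos(0.789622) = 37.8498 deg
(Earth-central angle = 90 - nadir - el = 38.1502 deg)

37.8498 degrees


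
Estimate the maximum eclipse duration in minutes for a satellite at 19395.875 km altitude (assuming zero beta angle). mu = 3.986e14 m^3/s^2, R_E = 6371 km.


r = 25766.8750 km
T = 686.0450 min
Eclipse fraction = arcsin(R_E/r)/pi = arcsin(6371.0000/25766.8750)/pi
= arcsin(0.2472554)/pi = 0.07952868
Eclipse duration = 0.07952868 * 686.0450 = 54.5603 min

54.5603 minutes


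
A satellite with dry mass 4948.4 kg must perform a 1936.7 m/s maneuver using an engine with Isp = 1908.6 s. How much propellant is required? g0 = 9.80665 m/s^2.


ve = Isp * g0 = 1908.6 * 9.80665 = 18716.972190 m/s
mass ratio = exp(dv/ve) = exp(1936.7/18716.972190) = 1.10901577
m_prop = m_dry * (mr - 1) = 4948.4 * (1.10901577 - 1)
m_prop = 539.4537 kg

539.4537 kg


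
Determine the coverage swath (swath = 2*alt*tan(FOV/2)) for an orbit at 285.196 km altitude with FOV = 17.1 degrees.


FOV = 17.1 deg = 0.2984513 rad
swath = 2 * alt * tan(FOV/2) = 2 * 285.196 * tan(0.1492257)
swath = 2 * 285.196 * 0.1503433
swath = 85.7546 km

85.7546 km


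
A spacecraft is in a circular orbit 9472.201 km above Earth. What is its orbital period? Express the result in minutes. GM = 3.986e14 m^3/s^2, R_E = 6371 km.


r = 15843.2010 km = 1.5843201e+07 m
T = 2*pi*sqrt(r^3/mu) = 2*pi*sqrt(3.9767546e+21 / 3.986e14)
T = 19846.1203 s = 330.7687 min

330.7687 minutes


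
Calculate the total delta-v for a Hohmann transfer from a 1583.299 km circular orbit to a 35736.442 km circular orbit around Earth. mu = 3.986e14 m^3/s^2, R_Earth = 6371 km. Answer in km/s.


r1 = 7954.2990 km = 7.954299e+06 m
r2 = 42107.4420 km = 4.2107442e+07 m
dv1 = sqrt(mu/r1)*(sqrt(2*r2/(r1+r2)) - 1) = 2102.4738 m/s
dv2 = sqrt(mu/r2)*(1 - sqrt(2*r1/(r1+r2))) = 1342.3171 m/s
total dv = |dv1| + |dv2| = 2102.4738 + 1342.3171 = 3444.7909 m/s = 3.4448 km/s

3.4448 km/s


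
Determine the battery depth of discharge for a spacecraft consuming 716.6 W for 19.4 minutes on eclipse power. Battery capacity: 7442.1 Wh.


E_used = P * t / 60 = 716.6 * 19.4 / 60 = 231.7007 Wh
DOD = E_used / E_total * 100 = 231.7007 / 7442.1 * 100
DOD = 3.1134 %

3.1134 %


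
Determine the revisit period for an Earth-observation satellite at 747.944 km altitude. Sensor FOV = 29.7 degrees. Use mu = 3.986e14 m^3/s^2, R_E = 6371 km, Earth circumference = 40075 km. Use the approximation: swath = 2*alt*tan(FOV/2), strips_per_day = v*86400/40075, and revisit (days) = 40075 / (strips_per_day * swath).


swath = 2*747.944*tan(0.2591814) = 396.6275 km
v = sqrt(mu/r) = 7482.7435 m/s = 7.4827 km/s
strips/day = v*86400/40075 = 7.4827*86400/40075 = 16.1325
coverage/day = strips * swath = 16.1325 * 396.6275 = 6398.5845 km
revisit = 40075 / 6398.5845 = 6.2631 days

6.2631 days


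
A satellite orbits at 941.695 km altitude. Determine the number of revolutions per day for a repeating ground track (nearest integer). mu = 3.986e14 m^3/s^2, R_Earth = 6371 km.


r = 7.312695e+06 m
T = 2*pi*sqrt(r^3/mu) = 6223.3956 s = 103.7233 min
revs/day = 1440 / 103.7233 = 13.8831
Rounded: 14 revolutions per day

14 revolutions per day


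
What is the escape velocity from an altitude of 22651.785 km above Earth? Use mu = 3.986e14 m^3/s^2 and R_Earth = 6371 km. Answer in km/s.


r = 6371.0 + 22651.785 = 29022.7850 km = 2.9022785e+07 m
v_esc = sqrt(2*mu/r) = sqrt(2*3.986e14 / 2.9022785e+07)
v_esc = 5240.9993 m/s = 5.2410 km/s

5.2410 km/s


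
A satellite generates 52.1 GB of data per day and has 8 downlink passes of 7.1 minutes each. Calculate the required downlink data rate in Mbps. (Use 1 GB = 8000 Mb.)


total contact time = 8 * 7.1 * 60 = 3408.0000 s
data = 52.1 GB = 416800.0000 Mb
rate = 416800.0000 / 3408.0000 = 122.3005 Mbps

122.3005 Mbps


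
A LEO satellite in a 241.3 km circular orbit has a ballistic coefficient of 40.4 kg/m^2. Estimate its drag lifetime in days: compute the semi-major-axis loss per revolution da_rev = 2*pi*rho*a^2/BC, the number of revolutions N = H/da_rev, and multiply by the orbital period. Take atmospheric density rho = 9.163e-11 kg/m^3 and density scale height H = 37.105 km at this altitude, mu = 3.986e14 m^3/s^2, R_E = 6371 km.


a = R_E + alt = 6612.3000 km = 6.6123e+06 m
da_rev = 2*pi*rho*a^2/BC = 2*pi*9.163e-11*(6.6123e+06)^2/40.4 = 623.076380 m per revolution
N = H/da_rev = 37105.0000 m / 623.076380 m = 59.5513 revolutions
P = 2*pi*sqrt(a^3/mu) = 5351.0628 s
lifetime = N*P = 59.5513 * 5351.0628 = 318662.6715 s = 3.6882 days

3.6882 days


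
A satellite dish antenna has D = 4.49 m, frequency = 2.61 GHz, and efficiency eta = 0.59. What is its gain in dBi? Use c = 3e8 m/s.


lambda = c/f = 3e8 / 2.61e+09 = 0.1149425 m
G = eta*(pi*D/lambda)^2 = 0.59*(pi*4.49/0.1149425)^2
G = 8885.5220 (linear)
G = 10*log10(8885.5220) = 39.4868 dBi

39.4868 dBi


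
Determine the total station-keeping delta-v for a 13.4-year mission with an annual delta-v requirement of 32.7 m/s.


dV = rate * years = 32.7 * 13.4
dV = 438.1800 m/s

438.1800 m/s


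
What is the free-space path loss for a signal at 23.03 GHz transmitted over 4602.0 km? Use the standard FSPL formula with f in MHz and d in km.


f = 23.03 GHz = 23030.0000 MHz
d = 4602.0 km
FSPL = 32.44 + 20*log10(23030.0000) + 20*log10(4602.0)
FSPL = 32.44 + 87.2459 + 73.2589
FSPL = 192.9448 dB

192.9448 dB


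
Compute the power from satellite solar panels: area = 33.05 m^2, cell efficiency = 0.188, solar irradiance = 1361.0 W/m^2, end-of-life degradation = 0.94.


P = area * eta * S * degradation
P = 33.05 * 0.188 * 1361.0 * 0.94
P = 7949.0512 W

7949.0512 W


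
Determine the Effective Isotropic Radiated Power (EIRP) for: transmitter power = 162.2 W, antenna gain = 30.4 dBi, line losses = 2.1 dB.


Pt = 162.2 W = 22.1005 dBW
EIRP = Pt_dBW + Gt - losses = 22.1005 + 30.4 - 2.1 = 50.4005 dBW

50.4005 dBW


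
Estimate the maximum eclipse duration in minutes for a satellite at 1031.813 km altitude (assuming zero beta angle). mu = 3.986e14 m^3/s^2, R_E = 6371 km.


r = 7402.8130 km
T = 105.6465 min
Eclipse fraction = arcsin(R_E/r)/pi = arcsin(6371.0000/7402.8130)/pi
= arcsin(0.8606188)/pi = 0.329923
Eclipse duration = 0.329923 * 105.6465 = 34.8552 min

34.8552 minutes


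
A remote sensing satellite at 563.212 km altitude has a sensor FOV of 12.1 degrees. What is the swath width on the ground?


FOV = 12.1 deg = 0.2111848 rad
swath = 2 * alt * tan(FOV/2) = 2 * 563.212 * tan(0.1055924)
swath = 2 * 563.212 * 0.1059866
swath = 119.3859 km

119.3859 km


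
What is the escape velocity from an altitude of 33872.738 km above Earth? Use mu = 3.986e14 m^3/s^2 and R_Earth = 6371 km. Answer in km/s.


r = 6371.0 + 33872.738 = 40243.7380 km = 4.0243738e+07 m
v_esc = sqrt(2*mu/r) = sqrt(2*3.986e14 / 4.0243738e+07)
v_esc = 4450.7632 m/s = 4.4508 km/s

4.4508 km/s


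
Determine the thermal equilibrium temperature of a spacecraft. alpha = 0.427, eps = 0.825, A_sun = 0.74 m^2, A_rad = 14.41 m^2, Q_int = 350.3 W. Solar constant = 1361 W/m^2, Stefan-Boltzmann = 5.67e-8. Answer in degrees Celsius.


Numerator = alpha*S*A_sun + Q_int = 0.427*1361*0.74 + 350.3 = 780.3488 W
Denominator = eps*sigma*A_rad = 0.825*5.67e-8*14.41 = 6.7406377e-07 W/K^4
T^4 = 1.157678e+09 K^4
T = 184.4578 K = -88.6922 C

-88.6922 degrees Celsius


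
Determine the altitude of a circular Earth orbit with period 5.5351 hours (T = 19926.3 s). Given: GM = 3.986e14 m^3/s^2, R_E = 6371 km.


T = 19926.3 s
r = (mu*T^2/(4*pi^2))^(1/3) = (3.986e14 * 19926.3^2 / (4*pi^2))^(1/3)
r = 1.5885844e+07 m = 15885.8441 km
alt = r - R_E = 15885.8441 - 6371 = 9514.8441 km

9514.8441 km


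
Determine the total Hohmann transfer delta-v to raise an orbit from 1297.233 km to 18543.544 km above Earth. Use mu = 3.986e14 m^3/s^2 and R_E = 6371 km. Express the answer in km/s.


r1 = 7668.2330 km = 7.668233e+06 m
r2 = 24914.5440 km = 2.4914544e+07 m
dv1 = sqrt(mu/r1)*(sqrt(2*r2/(r1+r2)) - 1) = 1706.2032 m/s
dv2 = sqrt(mu/r2)*(1 - sqrt(2*r1/(r1+r2))) = 1255.6674 m/s
total dv = |dv1| + |dv2| = 1706.2032 + 1255.6674 = 2961.8706 m/s = 2.9619 km/s

2.9619 km/s


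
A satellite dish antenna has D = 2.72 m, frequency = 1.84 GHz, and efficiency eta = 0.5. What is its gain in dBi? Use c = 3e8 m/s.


lambda = c/f = 3e8 / 1.84e+09 = 0.1630435 m
G = eta*(pi*D/lambda)^2 = 0.5*(pi*2.72/0.1630435)^2
G = 1373.4115 (linear)
G = 10*log10(1373.4115) = 31.3780 dBi

31.3780 dBi


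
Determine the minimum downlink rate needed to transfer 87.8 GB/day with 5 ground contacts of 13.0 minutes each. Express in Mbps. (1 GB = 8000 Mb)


total contact time = 5 * 13.0 * 60 = 3900.0000 s
data = 87.8 GB = 702400.0000 Mb
rate = 702400.0000 / 3900.0000 = 180.1026 Mbps

180.1026 Mbps


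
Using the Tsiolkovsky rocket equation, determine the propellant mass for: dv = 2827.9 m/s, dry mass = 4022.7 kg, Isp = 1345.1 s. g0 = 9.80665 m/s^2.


ve = Isp * g0 = 1345.1 * 9.80665 = 13190.924915 m/s
mass ratio = exp(dv/ve) = exp(2827.9/13190.924915) = 1.23909619
m_prop = m_dry * (mr - 1) = 4022.7 * (1.23909619 - 1)
m_prop = 961.8123 kg

961.8123 kg


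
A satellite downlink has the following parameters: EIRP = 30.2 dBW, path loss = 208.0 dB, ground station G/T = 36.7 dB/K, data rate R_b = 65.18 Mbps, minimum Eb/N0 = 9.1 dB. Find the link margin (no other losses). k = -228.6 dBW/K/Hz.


C/N0 = EIRP - FSPL + G/T - k = 30.2 - 208.0 + 36.7 - (-228.6)
C/N0 = 87.5000 dB-Hz
R_b = 65.18 Mbps = 6.518e+07 bps -> 10*log10(R_b) = 78.1411 dB-Hz
Eb/N0 = C/N0 - 10*log10(R_b) = 87.5000 - 78.1411 = 9.3589 dB
Margin = Eb/N0 - Eb/N0_req = 9.3589 - 9.1 = 0.2588564 dB (link closes)

0.2589 dB


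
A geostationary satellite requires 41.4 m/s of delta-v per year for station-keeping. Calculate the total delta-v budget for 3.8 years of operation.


dV = rate * years = 41.4 * 3.8
dV = 157.3200 m/s

157.3200 m/s


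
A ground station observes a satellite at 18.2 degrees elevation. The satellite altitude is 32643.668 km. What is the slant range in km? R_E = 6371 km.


h = 32643.668 km, el = 18.2 deg
d = -R_E*sin(el) + sqrt((R_E*sin(el))^2 + 2*R_E*h + h^2)
d = -6371.0000*sin(0.3176499) + sqrt((6371.0000*0.3123349)^2 + 2*6371.0000*32643.668 + 32643.668^2)
d = 36552.4847 km

36552.4847 km


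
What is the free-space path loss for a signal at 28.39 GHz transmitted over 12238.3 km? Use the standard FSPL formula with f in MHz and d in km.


f = 28.39 GHz = 28390.0000 MHz
d = 12238.3 km
FSPL = 32.44 + 20*log10(28390.0000) + 20*log10(12238.3)
FSPL = 32.44 + 89.0633 + 81.7544
FSPL = 203.2577 dB

203.2577 dB


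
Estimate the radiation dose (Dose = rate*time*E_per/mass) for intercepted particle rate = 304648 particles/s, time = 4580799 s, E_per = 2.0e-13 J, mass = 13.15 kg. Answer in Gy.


Total energy deposited = rate * time * E_per
  = 304648 * 4580799 * 2.0e-13 = 0.2791063 J
Dose = E_total / mass = 0.2791063 / 13.15
Dose = 0.02122481 Gy

0.0212 Gy


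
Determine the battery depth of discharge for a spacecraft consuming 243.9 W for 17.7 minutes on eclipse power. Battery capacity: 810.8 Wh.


E_used = P * t / 60 = 243.9 * 17.7 / 60 = 71.9505 Wh
DOD = E_used / E_total * 100 = 71.9505 / 810.8 * 100
DOD = 8.8740 %

8.8740 %


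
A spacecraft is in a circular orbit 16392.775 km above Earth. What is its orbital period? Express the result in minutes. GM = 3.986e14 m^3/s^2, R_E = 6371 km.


r = 22763.7750 km = 2.2763775e+07 m
T = 2*pi*sqrt(r^3/mu) = 2*pi*sqrt(1.1795948e+22 / 3.986e14)
T = 34180.4399 s = 569.6740 min

569.6740 minutes


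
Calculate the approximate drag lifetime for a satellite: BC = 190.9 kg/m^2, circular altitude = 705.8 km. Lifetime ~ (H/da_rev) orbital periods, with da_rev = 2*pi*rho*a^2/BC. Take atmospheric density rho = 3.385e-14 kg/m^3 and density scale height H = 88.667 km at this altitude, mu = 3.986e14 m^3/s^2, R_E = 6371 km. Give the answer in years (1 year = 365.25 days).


a = R_E + alt = 7076.8000 km = 7.0768e+06 m
da_rev = 2*pi*rho*a^2/BC = 2*pi*3.385e-14*(7.0768e+06)^2/190.9 = 0.0557964357 m per revolution
N = H/da_rev = 88667.0000 m / 0.0557964357 m = 1.5891158e+06 revolutions
P = 2*pi*sqrt(a^3/mu) = 5924.7033 s
lifetime = N*P = 1.5891158e+06 * 5924.7033 = 9.4150398e+09 s = 108970.3684 days
years = 108970.3684 / 365.25 = 298.3446 years

298.3446 years


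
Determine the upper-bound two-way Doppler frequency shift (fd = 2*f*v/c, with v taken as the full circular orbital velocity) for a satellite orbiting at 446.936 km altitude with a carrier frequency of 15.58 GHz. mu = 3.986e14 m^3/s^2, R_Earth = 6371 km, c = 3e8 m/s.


r = 6.817936e+06 m
v = sqrt(mu/r) = 7646.1390 m/s (worst-case radial velocity)
f = 15.58 GHz = 1.558e+10 Hz
fd = 2*f*v/c = 2*1.558e+10*7646.1390/3.0e+08
fd = 794178.9676 Hz

794178.9676 Hz


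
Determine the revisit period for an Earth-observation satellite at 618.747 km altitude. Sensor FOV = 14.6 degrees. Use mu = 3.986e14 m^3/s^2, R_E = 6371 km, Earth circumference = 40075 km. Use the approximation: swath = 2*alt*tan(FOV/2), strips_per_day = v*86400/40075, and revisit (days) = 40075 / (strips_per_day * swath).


swath = 2*618.747*tan(0.127409) = 158.5266 km
v = sqrt(mu/r) = 7551.5816 m/s = 7.5516 km/s
strips/day = v*86400/40075 = 7.5516*86400/40075 = 16.2809
coverage/day = strips * swath = 16.2809 * 158.5266 = 2580.9547 km
revisit = 40075 / 2580.9547 = 15.5272 days

15.5272 days


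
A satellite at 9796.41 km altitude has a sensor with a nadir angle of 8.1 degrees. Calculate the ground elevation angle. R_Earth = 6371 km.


r = R_E + alt = 16167.4100 km
Law of sines in the satellite / Earth-center / ground-point triangle:
  sin(nadir)/R_E = sin(90 + el)/r  =>  cos(el) = (r/R_E)*sin(nadir)
cos(el) = (16167.4100 / 6371.0000) * sin(8.1 deg) = 0.3575589
el = arccos(0.3575589) = 69.0496 deg
(Earth-central angle = 90 - nadir - el = 12.8504 deg)

69.0496 degrees


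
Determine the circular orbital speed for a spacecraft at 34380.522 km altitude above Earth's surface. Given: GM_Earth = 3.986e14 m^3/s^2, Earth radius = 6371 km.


r = R_E + alt = 6371.0 + 34380.522 = 40751.5220 km = 4.0751522e+07 m
v = sqrt(mu/r) = sqrt(3.986e14 / 4.0751522e+07) = 3127.4958 m/s = 3.1275 km/s

3.1275 km/s


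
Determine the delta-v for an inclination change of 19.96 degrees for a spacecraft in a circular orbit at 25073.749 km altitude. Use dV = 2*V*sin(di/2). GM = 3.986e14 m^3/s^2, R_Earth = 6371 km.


r = 31444.7490 km = 3.1444749e+07 m
V = sqrt(mu/r) = 3560.3655 m/s
di = 19.96 deg = 0.3483677 rad
dV = 2*V*sin(di/2) = 2*3560.3655*sin(0.1741839)
dV = 1234.0540 m/s = 1.2341 km/s

1.2341 km/s


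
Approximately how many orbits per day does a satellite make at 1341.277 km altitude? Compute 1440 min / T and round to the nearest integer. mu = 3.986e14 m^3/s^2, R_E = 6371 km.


r = 7.712277e+06 m
T = 2*pi*sqrt(r^3/mu) = 6740.3919 s = 112.3399 min
revs/day = 1440 / 112.3399 = 12.8182
Rounded: 13 revolutions per day

13 revolutions per day


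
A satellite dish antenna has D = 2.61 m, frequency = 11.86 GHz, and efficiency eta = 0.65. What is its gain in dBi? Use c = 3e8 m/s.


lambda = c/f = 3e8 / 1.186e+10 = 0.02529511 m
G = eta*(pi*D/lambda)^2 = 0.65*(pi*2.61/0.02529511)^2
G = 68300.0443 (linear)
G = 10*log10(68300.0443) = 48.3442 dBi

48.3442 dBi


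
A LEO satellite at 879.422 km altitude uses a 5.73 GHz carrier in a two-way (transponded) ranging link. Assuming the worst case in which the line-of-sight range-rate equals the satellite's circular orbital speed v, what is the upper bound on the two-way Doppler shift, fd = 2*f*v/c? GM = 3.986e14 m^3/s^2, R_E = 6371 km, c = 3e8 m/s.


r = 7.250422e+06 m
v = sqrt(mu/r) = 7414.5877 m/s (worst-case radial velocity)
f = 5.73 GHz = 5.73e+09 Hz
fd = 2*f*v/c = 2*5.73e+09*7414.5877/3.0e+08
fd = 283237.2491 Hz

283237.2491 Hz


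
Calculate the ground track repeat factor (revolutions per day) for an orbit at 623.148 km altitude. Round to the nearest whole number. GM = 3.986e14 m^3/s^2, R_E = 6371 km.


r = 6.994148e+06 m
T = 2*pi*sqrt(r^3/mu) = 5821.2124 s = 97.0202 min
revs/day = 1440 / 97.0202 = 14.8423
Rounded: 15 revolutions per day

15 revolutions per day


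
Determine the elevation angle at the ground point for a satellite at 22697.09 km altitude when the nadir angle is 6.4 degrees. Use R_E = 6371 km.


r = R_E + alt = 29068.0900 km
Law of sines in the satellite / Earth-center / ground-point triangle:
  sin(nadir)/R_E = sin(90 + el)/r  =>  cos(el) = (r/R_E)*sin(nadir)
cos(el) = (29068.0900 / 6371.0000) * sin(6.4 deg) = 0.508584
el = arccos(0.508584) = 59.4304 deg
(Earth-central angle = 90 - nadir - el = 24.1696 deg)

59.4304 degrees


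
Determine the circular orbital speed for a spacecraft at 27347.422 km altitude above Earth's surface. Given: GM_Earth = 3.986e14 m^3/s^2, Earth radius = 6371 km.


r = R_E + alt = 6371.0 + 27347.422 = 33718.4220 km = 3.3718422e+07 m
v = sqrt(mu/r) = sqrt(3.986e14 / 3.3718422e+07) = 3438.2308 m/s = 3.4382 km/s

3.4382 km/s


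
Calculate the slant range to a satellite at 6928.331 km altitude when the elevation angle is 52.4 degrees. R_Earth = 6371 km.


h = 6928.331 km, el = 52.4 deg
d = -R_E*sin(el) + sqrt((R_E*sin(el))^2 + 2*R_E*h + h^2)
d = -6371.0000*sin(0.9145525) + sqrt((6371.0000*0.7922896)^2 + 2*6371.0000*6928.331 + 6928.331^2)
d = 7670.8765 km

7670.8765 km


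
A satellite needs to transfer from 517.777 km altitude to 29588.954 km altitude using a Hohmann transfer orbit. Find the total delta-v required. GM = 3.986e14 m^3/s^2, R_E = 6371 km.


r1 = 6888.7770 km = 6.888777e+06 m
r2 = 35959.9540 km = 3.5959954e+07 m
dv1 = sqrt(mu/r1)*(sqrt(2*r2/(r1+r2)) - 1) = 2248.1987 m/s
dv2 = sqrt(mu/r2)*(1 - sqrt(2*r1/(r1+r2))) = 1441.4594 m/s
total dv = |dv1| + |dv2| = 2248.1987 + 1441.4594 = 3689.6581 m/s = 3.6897 km/s

3.6897 km/s


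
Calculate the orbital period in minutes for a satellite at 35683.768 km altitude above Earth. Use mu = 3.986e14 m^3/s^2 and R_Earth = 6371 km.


r = 42054.7680 km = 4.2054768e+07 m
T = 2*pi*sqrt(r^3/mu) = 2*pi*sqrt(7.437821e+22 / 3.986e14)
T = 85829.0061 s = 1430.4834 min

1430.4834 minutes


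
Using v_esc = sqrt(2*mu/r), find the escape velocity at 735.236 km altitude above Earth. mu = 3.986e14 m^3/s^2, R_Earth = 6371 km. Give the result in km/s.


r = 6371.0 + 735.236 = 7106.2360 km = 7.106236e+06 m
v_esc = sqrt(2*mu/r) = sqrt(2*3.986e14 / 7.106236e+06)
v_esc = 10591.6551 m/s = 10.5917 km/s

10.5917 km/s


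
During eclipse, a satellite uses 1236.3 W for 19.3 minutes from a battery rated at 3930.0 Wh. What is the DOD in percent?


E_used = P * t / 60 = 1236.3 * 19.3 / 60 = 397.6765 Wh
DOD = E_used / E_total * 100 = 397.6765 / 3930.0 * 100
DOD = 10.1190 %

10.1190 %


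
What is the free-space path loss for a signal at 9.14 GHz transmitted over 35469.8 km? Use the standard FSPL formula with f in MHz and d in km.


f = 9.14 GHz = 9140.0000 MHz
d = 35469.8 km
FSPL = 32.44 + 20*log10(9140.0000) + 20*log10(35469.8)
FSPL = 32.44 + 79.2189 + 90.9972
FSPL = 202.6561 dB

202.6561 dB


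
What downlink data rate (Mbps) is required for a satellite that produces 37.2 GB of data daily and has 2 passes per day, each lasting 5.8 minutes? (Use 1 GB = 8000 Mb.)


total contact time = 2 * 5.8 * 60 = 696.0000 s
data = 37.2 GB = 297600.0000 Mb
rate = 297600.0000 / 696.0000 = 427.5862 Mbps

427.5862 Mbps


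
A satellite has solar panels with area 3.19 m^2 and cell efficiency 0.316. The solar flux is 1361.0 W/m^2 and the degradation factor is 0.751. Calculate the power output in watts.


P = area * eta * S * degradation
P = 3.19 * 0.316 * 1361.0 * 0.751
P = 1030.3288 W

1030.3288 W


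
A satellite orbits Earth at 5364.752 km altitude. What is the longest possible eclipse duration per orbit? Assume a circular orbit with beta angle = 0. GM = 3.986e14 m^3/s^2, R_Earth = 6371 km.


r = 11735.7520 km
T = 210.8756 min
Eclipse fraction = arcsin(R_E/r)/pi = arcsin(6371.0000/11735.7520)/pi
= arcsin(0.542871)/pi = 0.1826628
Eclipse duration = 0.1826628 * 210.8756 = 38.5191 min

38.5191 minutes


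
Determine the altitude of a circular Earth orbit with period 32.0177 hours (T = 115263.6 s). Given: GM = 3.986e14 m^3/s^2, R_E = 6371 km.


T = 115263.6 s
r = (mu*T^2/(4*pi^2))^(1/3) = (3.986e14 * 115263.6^2 / (4*pi^2))^(1/3)
r = 5.1190256e+07 m = 51190.2565 km
alt = r - R_E = 51190.2565 - 6371 = 44819.2565 km

44819.2565 km


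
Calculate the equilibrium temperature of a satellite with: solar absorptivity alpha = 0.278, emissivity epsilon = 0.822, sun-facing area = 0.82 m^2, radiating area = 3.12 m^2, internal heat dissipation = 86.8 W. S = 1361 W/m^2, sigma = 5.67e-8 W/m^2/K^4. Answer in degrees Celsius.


Numerator = alpha*S*A_sun + Q_int = 0.278*1361*0.82 + 86.8 = 397.0536 W
Denominator = eps*sigma*A_rad = 0.822*5.67e-8*3.12 = 1.4541509e-07 W/K^4
T^4 = 2.7304839e+09 K^4
T = 228.5914 K = -44.5586 C

-44.5586 degrees Celsius


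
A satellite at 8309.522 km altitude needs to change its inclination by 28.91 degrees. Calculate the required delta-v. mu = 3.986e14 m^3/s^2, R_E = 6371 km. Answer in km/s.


r = 14680.5220 km = 1.4680522e+07 m
V = sqrt(mu/r) = 5210.7219 m/s
di = 28.91 deg = 0.5045747 rad
dV = 2*V*sin(di/2) = 2*5210.7219*sin(0.2522873)
dV = 2601.3961 m/s = 2.6014 km/s

2.6014 km/s


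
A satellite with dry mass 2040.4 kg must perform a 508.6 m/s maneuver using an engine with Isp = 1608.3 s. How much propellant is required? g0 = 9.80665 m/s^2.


ve = Isp * g0 = 1608.3 * 9.80665 = 15772.035195 m/s
mass ratio = exp(dv/ve) = exp(508.6/15772.035195) = 1.03277252
m_prop = m_dry * (mr - 1) = 2040.4 * (1.03277252 - 1)
m_prop = 66.8690 kg

66.8690 kg


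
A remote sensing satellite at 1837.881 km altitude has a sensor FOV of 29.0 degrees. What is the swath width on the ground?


FOV = 29.0 deg = 0.5061455 rad
swath = 2 * alt * tan(FOV/2) = 2 * 1837.881 * tan(0.2530727)
swath = 2 * 1837.881 * 0.2586176
swath = 950.6167 km

950.6167 km


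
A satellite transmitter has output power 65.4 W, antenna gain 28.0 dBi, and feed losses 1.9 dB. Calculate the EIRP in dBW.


Pt = 65.4 W = 18.1558 dBW
EIRP = Pt_dBW + Gt - losses = 18.1558 + 28.0 - 1.9 = 44.2558 dBW

44.2558 dBW


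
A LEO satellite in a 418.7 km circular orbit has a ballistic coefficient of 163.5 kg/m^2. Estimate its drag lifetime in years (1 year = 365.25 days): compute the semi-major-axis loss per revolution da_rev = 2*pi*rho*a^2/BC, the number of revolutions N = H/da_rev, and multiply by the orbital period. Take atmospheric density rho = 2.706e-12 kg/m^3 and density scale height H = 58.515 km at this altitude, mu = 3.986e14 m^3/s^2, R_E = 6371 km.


a = R_E + alt = 6789.7000 km = 6.7897e+06 m
da_rev = 2*pi*rho*a^2/BC = 2*pi*2.706e-12*(6.7897e+06)^2/163.5 = 4.793923 m per revolution
N = H/da_rev = 58515.0000 m / 4.793923 m = 12206.0778 revolutions
P = 2*pi*sqrt(a^3/mu) = 5567.8445 s
lifetime = N*P = 12206.0778 * 5567.8445 = 6.7961544e+07 s = 786.5919 days
years = 786.5919 / 365.25 = 2.1536 years

2.1536 years
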